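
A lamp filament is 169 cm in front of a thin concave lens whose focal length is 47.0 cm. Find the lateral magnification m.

For a concave lens, f = -47.0 cm.
1/d_i = 1/f − 1/d_o = 1/(-47.00) − 1/(169) = -0.02719, so d_i = -36.77 cm.
m = −d_i/d_o = −(-36.77)/(169) = +0.218.
The image is virtual, upright and reduced, on the same side as the object.

m = +0.218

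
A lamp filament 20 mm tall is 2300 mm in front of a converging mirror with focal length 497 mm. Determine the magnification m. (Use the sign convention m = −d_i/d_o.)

1/d_i = 1/f − 1/d_o = 1/(497.0) − 1/(2300) = 0.001577, so d_i = 634.0 mm.
m = −d_i/d_o = −(634.0)/(2300) = -0.276.
The image is real, inverted and reduced, in front of the mirror.

m = -0.276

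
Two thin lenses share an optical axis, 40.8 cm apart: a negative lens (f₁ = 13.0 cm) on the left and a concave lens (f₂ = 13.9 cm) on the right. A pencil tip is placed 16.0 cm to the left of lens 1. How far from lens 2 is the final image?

Lens 1 is diverging, so f₁ = −13.0 cm.
Lens 1: 1/d_i1 = 1/f₁ − 1/d_o1 = 1/(-13.0) − 1/(16.0) = -0.1394, so d_i1 = -7.172 cm.
The intermediate image is 7.172 cm to the left of lens 1 (virtual), which is 40.8 − (-7.172) = 47.97 cm to the left of lens 2, so d_o2 = +47.97 cm.
Lens 2 is diverging, so f₂ = −13.9 cm.
Lens 2: 1/d_i2 = 1/f₂ − 1/d_o2 = 1/(-13.9) − 1/(47.97) = -0.09279, so d_i2 = -10.8 cm.
The final image is virtual, 10.8 cm to the left of lens 2 (overall magnification ≈ 0.10).

10.8 cm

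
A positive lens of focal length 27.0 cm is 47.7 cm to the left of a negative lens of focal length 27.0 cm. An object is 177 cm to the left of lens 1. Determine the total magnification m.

Lens 1: 1/d_i1 = 1/(27.0) − 1/(177) = 0.03139, so d_i1 = 31.86 cm; m₁ = −d_i1/d_o1 = -0.1800.
d_o2 = 47.7 − (31.86) = 15.84 cm.
f₂ = −27.0 cm (diverging).
Lens 2: 1/d_i2 = 1/(-27.0) − 1/(15.84) = -0.1002, so d_i2 = -9.983 cm; m₂ = −d_i2/d_o2 = +0.6303.
m = m₁·m₂ = (-0.1800)(+0.6303) = -0.113.

m = -0.113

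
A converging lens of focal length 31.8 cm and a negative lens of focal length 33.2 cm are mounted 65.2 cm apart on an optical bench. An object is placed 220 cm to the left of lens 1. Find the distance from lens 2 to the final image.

Lens 1: 1/d_i1 = 1/f₁ − 1/d_o1 = 1/(31.8) − 1/(220) = 0.02690, so d_i1 = 37.17 cm.
The intermediate image is 37.17 cm to the right of lens 1, which is 65.2 − (37.17) = 28.03 cm to the left of lens 2, so d_o2 = +28.03 cm.
Lens 2 is diverging, so f₂ = −33.2 cm.
Lens 2: 1/d_i2 = 1/f₂ − 1/d_o2 = 1/(-33.2) − 1/(28.03) = -0.06580, so d_i2 = -15.2 cm.
The final image is virtual, 15.2 cm to the left of lens 2 (overall magnification ≈ -0.092).

15.2 cm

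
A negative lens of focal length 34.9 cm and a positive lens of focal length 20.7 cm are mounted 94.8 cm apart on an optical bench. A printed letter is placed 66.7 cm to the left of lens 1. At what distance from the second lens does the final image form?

Lens 1 is diverging, so f₁ = −34.9 cm.
Lens 1: 1/d_i1 = 1/f₁ − 1/d_o1 = 1/(-34.9) − 1/(66.7) = -0.04365, so d_i1 = -22.91 cm.
The intermediate image is 22.91 cm to the left of lens 1 (virtual), which is 94.8 − (-22.91) = 117.7 cm to the left of lens 2, so d_o2 = +117.7 cm.
Lens 2: 1/d_i2 = 1/f₂ − 1/d_o2 = 1/(20.7) − 1/(117.7) = 0.03981, so d_i2 = 25.1 cm.
The final image is real, 25.1 cm to the right of lens 2 (overall magnification ≈ -0.073).

25.1 cm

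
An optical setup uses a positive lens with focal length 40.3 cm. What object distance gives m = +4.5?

m = −d_i/d_o ⇒ d_i = −m·d_o.
1/f = 1/d_o + 1/d_i = 1/d_o − 1/(m·d_o) = (1 − 1/m)/d_o, so d_o = f(1 − 1/m) = (40.30)(1 − 1/(+4.5)) = 31.3 cm.

31.3 cm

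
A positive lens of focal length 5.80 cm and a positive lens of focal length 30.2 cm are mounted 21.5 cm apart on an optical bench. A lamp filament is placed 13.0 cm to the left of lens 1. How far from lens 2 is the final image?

Lens 1: 1/d_i1 = 1/f₁ − 1/d_o1 = 1/(5.80) − 1/(13.0) = 0.09549, so d_i1 = 10.47 cm.
The intermediate image is 10.47 cm to the right of lens 1, which is 21.5 − (10.47) = 11.03 cm to the left of lens 2, so d_o2 = +11.03 cm.
Lens 2: 1/d_i2 = 1/f₂ − 1/d_o2 = 1/(30.2) − 1/(11.03) = -0.05755, so d_i2 = -17.4 cm.
The final image is virtual, 17.4 cm to the left of lens 2 (overall magnification ≈ -1.3).

17.4 cm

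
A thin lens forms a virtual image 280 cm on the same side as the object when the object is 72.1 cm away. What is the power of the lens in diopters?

P = +1.03 D

Virtual image ⇒ d_i = −280 cm.
1/f = 1/d_o + 1/d_i = 1/(72.1) + 1/(-280) = 0.01030 cm⁻¹.
f = 97.10 cm = 0.9710 m, so P = 1/f = +1.03 D.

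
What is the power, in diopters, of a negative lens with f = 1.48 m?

For a negative lens, f = −1.48 m.
P = 1/f = 1/(-1.48 m) = -0.676 D.

P = -0.676 D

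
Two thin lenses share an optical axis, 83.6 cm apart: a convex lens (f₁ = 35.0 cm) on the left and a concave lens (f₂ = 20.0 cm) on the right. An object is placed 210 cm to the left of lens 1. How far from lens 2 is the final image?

Lens 1: 1/d_i1 = 1/f₁ − 1/d_o1 = 1/(35.0) − 1/(210) = 0.02381, so d_i1 = 42.00 cm.
The intermediate image is 42.00 cm to the right of lens 1, which is 83.6 − (42.00) = 41.60 cm to the left of lens 2, so d_o2 = +41.60 cm.
Lens 2 is diverging, so f₂ = −20.0 cm.
Lens 2: 1/d_i2 = 1/f₂ − 1/d_o2 = 1/(-20.0) − 1/(41.60) = -0.07404, so d_i2 = -13.5 cm.
The final image is virtual, 13.5 cm to the left of lens 2 (overall magnification ≈ -0.065).

13.5 cm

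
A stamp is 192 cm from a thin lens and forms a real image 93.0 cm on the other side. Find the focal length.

Real image ⇒ d_i = +93.0 cm.
1/f = 1/d_o + 1/d_i = 1/(192) + 1/(93.0) = 0.01596, so f = 62.7 cm.
Since f is positive, the thin lens is converging.

f = 62.7 cm (converging)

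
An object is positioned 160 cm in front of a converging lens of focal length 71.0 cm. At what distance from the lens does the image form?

Thin-lens equation: 1/q = 1/f − 1/p = 1/(71.00) − 1/(160) = 0.01408 − 0.006250 = 0.007835, so q = 128 cm.
The image is real, inverted and reduced, on the far side of the lens.

128 cm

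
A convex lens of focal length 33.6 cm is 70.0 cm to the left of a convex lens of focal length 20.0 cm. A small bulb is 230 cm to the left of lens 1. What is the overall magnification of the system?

m = +0.321

Lens 1: 1/d_i1 = 1/(33.6) − 1/(230) = 0.02541, so d_i1 = 39.35 cm; m₁ = −d_i1/d_o1 = -0.1711.
d_o2 = 70.0 − (39.35) = 30.65 cm.
Lens 2: 1/d_i2 = 1/(20.0) − 1/(30.65) = 0.01737, so d_i2 = 57.56 cm; m₂ = −d_i2/d_o2 = -1.878.
m = m₁·m₂ = (-0.1711)(-1.878) = +0.321.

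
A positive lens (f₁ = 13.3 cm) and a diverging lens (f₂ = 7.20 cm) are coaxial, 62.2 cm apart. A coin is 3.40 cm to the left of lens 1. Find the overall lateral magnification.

m = +0.131

Lens 1: 1/d_i1 = 1/(13.3) − 1/(3.40) = -0.2189, so d_i1 = -4.568 cm; m₁ = −d_i1/d_o1 = +1.344.
d_o2 = 62.2 − (-4.568) = 66.77 cm.
f₂ = −7.20 cm (diverging).
Lens 2: 1/d_i2 = 1/(-7.20) − 1/(66.77) = -0.1539, so d_i2 = -6.499 cm; m₂ = −d_i2/d_o2 = +0.09734.
m = m₁·m₂ = (+1.344)(+0.09734) = +0.131.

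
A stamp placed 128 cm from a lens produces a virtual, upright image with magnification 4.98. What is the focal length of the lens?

f = 160 cm (converging)

m = −d_i/d_o ⇒ d_i = −m·d_o = −(+4.98)·(128) = -637.4 cm.
1/f = 1/d_o + 1/d_i = 1/(128) + 1/(-637.4) = 0.006244, so f = 160 cm.
Since f is positive, the lens is converging.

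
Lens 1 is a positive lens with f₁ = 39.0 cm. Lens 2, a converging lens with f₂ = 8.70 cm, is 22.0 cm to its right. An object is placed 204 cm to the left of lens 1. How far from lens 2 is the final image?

Lens 1: 1/d_i1 = 1/f₁ − 1/d_o1 = 1/(39.0) − 1/(204) = 0.02074, so d_i1 = 48.22 cm.
The intermediate image is 48.22 cm to the right of lens 1, which lies 26.22 cm to the right of lens 2 — a virtual object — so d_o2 = −26.22 cm.
Lens 2: 1/d_i2 = 1/f₂ − 1/d_o2 = 1/(8.70) − 1/(-26.22) = 0.1531, so d_i2 = 6.53 cm.
The final image is real, 6.53 cm to the right of lens 2 (overall magnification ≈ -0.059).

6.53 cm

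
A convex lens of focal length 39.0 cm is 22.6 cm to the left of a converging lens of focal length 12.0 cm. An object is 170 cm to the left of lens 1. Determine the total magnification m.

m = -0.0893

Lens 1: 1/d_i1 = 1/(39.0) − 1/(170) = 0.01976, so d_i1 = 50.61 cm; m₁ = −d_i1/d_o1 = -0.2977.
d_o2 = 22.6 − (50.61) = -28.01 cm (virtual object).
Lens 2: 1/d_i2 = 1/(12.0) − 1/(-28.01) = 0.1190, so d_i2 = 8.401 cm; m₂ = −d_i2/d_o2 = +0.2999.
m = m₁·m₂ = (-0.2977)(+0.2999) = -0.0893.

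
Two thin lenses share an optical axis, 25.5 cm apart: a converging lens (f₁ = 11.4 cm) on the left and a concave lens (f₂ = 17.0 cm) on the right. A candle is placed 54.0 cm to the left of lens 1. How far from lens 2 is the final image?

6.70 cm

Lens 1: 1/d_i1 = 1/f₁ − 1/d_o1 = 1/(11.4) − 1/(54.0) = 0.06920, so d_i1 = 14.45 cm.
The intermediate image is 14.45 cm to the right of lens 1, which is 25.5 − (14.45) = 11.05 cm to the left of lens 2, so d_o2 = +11.05 cm.
Lens 2 is diverging, so f₂ = −17.0 cm.
Lens 2: 1/d_i2 = 1/f₂ − 1/d_o2 = 1/(-17.0) − 1/(11.05) = -0.1493, so d_i2 = -6.70 cm.
The final image is virtual, 6.70 cm to the left of lens 2 (overall magnification ≈ -0.16).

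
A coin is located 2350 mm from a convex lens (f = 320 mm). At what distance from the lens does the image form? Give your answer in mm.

370 mm

Lens equation: 1/s_i = 1/f − 1/s_o = 1/(320.0) − 1/(2350) = 0.003125 − 0.0004255 = 0.002699, so s_i = 370 mm.
The image is real, inverted and reduced, on the far side of the lens.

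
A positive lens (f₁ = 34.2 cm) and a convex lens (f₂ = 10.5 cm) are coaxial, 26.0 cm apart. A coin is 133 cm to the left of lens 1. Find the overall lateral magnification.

Lens 1: 1/d_i1 = 1/(34.2) − 1/(133) = 0.02172, so d_i1 = 46.04 cm; m₁ = −d_i1/d_o1 = -0.3462.
d_o2 = 26.0 − (46.04) = -20.04 cm (virtual object).
Lens 2: 1/d_i2 = 1/(10.5) − 1/(-20.04) = 0.1451, so d_i2 = 6.890 cm; m₂ = −d_i2/d_o2 = +0.3438.
m = m₁·m₂ = (-0.3462)(+0.3438) = -0.119.

m = -0.119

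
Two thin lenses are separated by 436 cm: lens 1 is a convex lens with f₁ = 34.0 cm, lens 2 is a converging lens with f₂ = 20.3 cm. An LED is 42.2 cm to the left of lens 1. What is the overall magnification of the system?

Lens 1: 1/d_i1 = 1/(34.0) − 1/(42.2) = 0.005715, so d_i1 = 175.0 cm; m₁ = −d_i1/d_o1 = -4.147.
d_o2 = 436 − (175.0) = 261.0 cm.
Lens 2: 1/d_i2 = 1/(20.3) − 1/(261.0) = 0.04543, so d_i2 = 22.01 cm; m₂ = −d_i2/d_o2 = -0.08434.
m = m₁·m₂ = (-4.147)(-0.08434) = +0.350.

m = +0.350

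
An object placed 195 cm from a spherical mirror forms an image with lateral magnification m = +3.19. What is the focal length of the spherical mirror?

f = 284 cm (concave)

m = −d_i/d_o ⇒ d_i = −m·d_o = −(+3.19)·(195) = -622.0 cm.
1/f = 1/d_o + 1/d_i = 1/(195) + 1/(-622.0) = 0.003520, so f = 284 cm.
Since f is positive, the spherical mirror is concave.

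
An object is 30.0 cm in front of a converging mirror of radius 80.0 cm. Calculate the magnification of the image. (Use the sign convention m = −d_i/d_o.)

f = R/2 = 80.0/2 = 40.00 cm.
1/d_i = 1/f − 1/d_o = 1/(40.00) − 1/(30.0) = -0.008333, so d_i = -120.0 cm.
m = −d_i/d_o = −(-120.0)/(30.0) = +4.00.
The image is virtual, upright and enlarged, behind the mirror.

m = +4.00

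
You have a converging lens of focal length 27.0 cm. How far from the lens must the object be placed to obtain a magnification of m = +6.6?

m = −d_i/d_o ⇒ d_i = −m·d_o.
1/f = 1/d_o + 1/d_i = 1/d_o − 1/(m·d_o) = (1 − 1/m)/d_o, so d_o = f(1 − 1/m) = (27.00)(1 − 1/(+6.6)) = 22.9 cm.

22.9 cm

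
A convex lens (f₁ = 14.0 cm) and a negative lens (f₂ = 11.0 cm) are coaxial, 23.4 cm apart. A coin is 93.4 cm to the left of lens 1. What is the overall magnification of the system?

m = -0.108

Lens 1: 1/d_i1 = 1/(14.0) − 1/(93.4) = 0.06072, so d_i1 = 16.47 cm; m₁ = −d_i1/d_o1 = -0.1763.
d_o2 = 23.4 − (16.47) = 6.930 cm.
f₂ = −11.0 cm (diverging).
Lens 2: 1/d_i2 = 1/(-11.0) − 1/(6.930) = -0.2352, so d_i2 = -4.252 cm; m₂ = −d_i2/d_o2 = +0.6135.
m = m₁·m₂ = (-0.1763)(+0.6135) = -0.108.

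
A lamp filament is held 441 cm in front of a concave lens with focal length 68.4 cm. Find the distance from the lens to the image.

For a concave lens, f = -68.4 cm.
Thin-lens equation: 1/d_i = 1/f − 1/d_o = 1/(-68.40) − 1/(441) = -0.01462 − 0.002268 = -0.01689, so d_i = -59.2 cm.
The image is virtual, upright and reduced, on the same side as the object.

59.2 cm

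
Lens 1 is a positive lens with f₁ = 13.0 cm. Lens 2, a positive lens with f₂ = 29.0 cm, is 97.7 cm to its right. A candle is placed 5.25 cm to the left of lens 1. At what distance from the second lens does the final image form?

39.9 cm

Lens 1: 1/d_i1 = 1/f₁ − 1/d_o1 = 1/(13.0) − 1/(5.25) = -0.1136, so d_i1 = -8.806 cm.
The intermediate image is 8.806 cm to the left of lens 1 (virtual), which is 97.7 − (-8.806) = 106.5 cm to the left of lens 2, so d_o2 = +106.5 cm.
Lens 2: 1/d_i2 = 1/f₂ − 1/d_o2 = 1/(29.0) − 1/(106.5) = 0.02509, so d_i2 = 39.9 cm.
The final image is real, 39.9 cm to the right of lens 2 (overall magnification ≈ -0.63).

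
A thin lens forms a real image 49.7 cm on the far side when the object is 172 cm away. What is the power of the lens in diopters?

P = +2.59 D

d_i = +49.7 cm.
1/f = 1/d_o + 1/d_i = 1/(172) + 1/(49.7) = 0.02593 cm⁻¹.
f = 38.56 cm = 0.3856 m, so P = 1/f = +2.59 D.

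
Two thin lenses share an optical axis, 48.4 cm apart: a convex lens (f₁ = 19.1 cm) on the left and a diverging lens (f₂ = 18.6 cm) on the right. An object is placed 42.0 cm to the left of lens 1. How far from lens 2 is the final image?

7.78 cm

Lens 1: 1/d_i1 = 1/f₁ − 1/d_o1 = 1/(19.1) − 1/(42.0) = 0.02855, so d_i1 = 35.03 cm.
The intermediate image is 35.03 cm to the right of lens 1, which is 48.4 − (35.03) = 13.37 cm to the left of lens 2, so d_o2 = +13.37 cm.
Lens 2 is diverging, so f₂ = −18.6 cm.
Lens 2: 1/d_i2 = 1/f₂ − 1/d_o2 = 1/(-18.6) − 1/(13.37) = -0.1286, so d_i2 = -7.78 cm.
The final image is virtual, 7.78 cm to the left of lens 2 (overall magnification ≈ -0.49).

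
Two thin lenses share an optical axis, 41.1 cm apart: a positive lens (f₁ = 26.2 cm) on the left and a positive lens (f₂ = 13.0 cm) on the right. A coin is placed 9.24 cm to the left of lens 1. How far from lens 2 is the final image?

Lens 1: 1/d_i1 = 1/f₁ − 1/d_o1 = 1/(26.2) − 1/(9.24) = -0.07006, so d_i1 = -14.27 cm.
The intermediate image is 14.27 cm to the left of lens 1 (virtual), which is 41.1 − (-14.27) = 55.37 cm to the left of lens 2, so d_o2 = +55.37 cm.
Lens 2: 1/d_i2 = 1/f₂ − 1/d_o2 = 1/(13.0) − 1/(55.37) = 0.05886, so d_i2 = 17.0 cm.
The final image is real, 17.0 cm to the right of lens 2 (overall magnification ≈ -0.47).

17.0 cm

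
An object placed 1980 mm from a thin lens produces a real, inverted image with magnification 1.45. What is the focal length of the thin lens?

f = 1170 mm (converging)

m = −d_i/d_o ⇒ d_i = −m·d_o = −(-1.45)·(1980) = 2871 mm.
1/f = 1/d_o + 1/d_i = 1/(1980) + 1/(2871) = 0.0008534, so f = 1170 mm.
Since f is positive, the thin lens is converging.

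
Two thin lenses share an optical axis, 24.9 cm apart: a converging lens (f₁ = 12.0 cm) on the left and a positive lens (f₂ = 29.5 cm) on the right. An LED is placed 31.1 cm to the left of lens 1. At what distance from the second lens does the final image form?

6.55 cm

Lens 1: 1/d_i1 = 1/f₁ − 1/d_o1 = 1/(12.0) − 1/(31.1) = 0.05118, so d_i1 = 19.54 cm.
The intermediate image is 19.54 cm to the right of lens 1, which is 24.9 − (19.54) = 5.360 cm to the left of lens 2, so d_o2 = +5.360 cm.
Lens 2: 1/d_i2 = 1/f₂ − 1/d_o2 = 1/(29.5) − 1/(5.360) = -0.1527, so d_i2 = -6.55 cm.
The final image is virtual, 6.55 cm to the left of lens 2 (overall magnification ≈ -0.77).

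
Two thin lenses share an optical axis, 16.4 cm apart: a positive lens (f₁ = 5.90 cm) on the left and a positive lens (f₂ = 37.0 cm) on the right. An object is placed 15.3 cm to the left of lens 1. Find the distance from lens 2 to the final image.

Lens 1: 1/d_i1 = 1/f₁ − 1/d_o1 = 1/(5.90) − 1/(15.3) = 0.1041, so d_i1 = 9.603 cm.
The intermediate image is 9.603 cm to the right of lens 1, which is 16.4 − (9.603) = 6.797 cm to the left of lens 2, so d_o2 = +6.797 cm.
Lens 2: 1/d_i2 = 1/f₂ − 1/d_o2 = 1/(37.0) − 1/(6.797) = -0.1201, so d_i2 = -8.33 cm.
The final image is virtual, 8.33 cm to the left of lens 2 (overall magnification ≈ -0.77).

8.33 cm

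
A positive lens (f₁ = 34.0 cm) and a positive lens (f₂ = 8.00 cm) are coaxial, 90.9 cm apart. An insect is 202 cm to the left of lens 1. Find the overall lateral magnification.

Lens 1: 1/d_i1 = 1/(34.0) − 1/(202) = 0.02446, so d_i1 = 40.88 cm; m₁ = −d_i1/d_o1 = -0.2024.
d_o2 = 90.9 − (40.88) = 50.02 cm.
Lens 2: 1/d_i2 = 1/(8.00) − 1/(50.02) = 0.1050, so d_i2 = 9.523 cm; m₂ = −d_i2/d_o2 = -0.1904.
m = m₁·m₂ = (-0.2024)(-0.1904) = +0.0385.

m = +0.0385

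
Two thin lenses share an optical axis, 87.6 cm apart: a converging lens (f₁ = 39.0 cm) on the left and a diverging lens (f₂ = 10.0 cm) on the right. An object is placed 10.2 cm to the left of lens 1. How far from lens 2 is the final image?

Lens 1: 1/d_i1 = 1/f₁ − 1/d_o1 = 1/(39.0) − 1/(10.2) = -0.07240, so d_i1 = -13.81 cm.
The intermediate image is 13.81 cm to the left of lens 1 (virtual), which is 87.6 − (-13.81) = 101.4 cm to the left of lens 2, so d_o2 = +101.4 cm.
Lens 2 is diverging, so f₂ = −10.0 cm.
Lens 2: 1/d_i2 = 1/f₂ − 1/d_o2 = 1/(-10.0) − 1/(101.4) = -0.1099, so d_i2 = -9.10 cm.
The final image is virtual, 9.10 cm to the left of lens 2 (overall magnification ≈ 0.12).

9.10 cm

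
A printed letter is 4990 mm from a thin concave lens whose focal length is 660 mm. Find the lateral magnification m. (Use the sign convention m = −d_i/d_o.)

For a concave lens, f = -660 mm.
1/d_i = 1/f − 1/d_o = 1/(-660.0) − 1/(4990) = -0.001716, so d_i = -582.9 mm.
m = −d_i/d_o = −(-582.9)/(4990) = +0.117.
The image is virtual, upright and reduced, on the same side as the object.

m = +0.117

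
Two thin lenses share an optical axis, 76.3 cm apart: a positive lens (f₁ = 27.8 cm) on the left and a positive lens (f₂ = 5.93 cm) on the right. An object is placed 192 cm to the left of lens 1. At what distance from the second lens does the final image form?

6.86 cm

Lens 1: 1/d_i1 = 1/f₁ − 1/d_o1 = 1/(27.8) − 1/(192) = 0.03076, so d_i1 = 32.51 cm.
The intermediate image is 32.51 cm to the right of lens 1, which is 76.3 − (32.51) = 43.79 cm to the left of lens 2, so d_o2 = +43.79 cm.
Lens 2: 1/d_i2 = 1/f₂ − 1/d_o2 = 1/(5.93) − 1/(43.79) = 0.1458, so d_i2 = 6.86 cm.
The final image is real, 6.86 cm to the right of lens 2 (overall magnification ≈ 0.027).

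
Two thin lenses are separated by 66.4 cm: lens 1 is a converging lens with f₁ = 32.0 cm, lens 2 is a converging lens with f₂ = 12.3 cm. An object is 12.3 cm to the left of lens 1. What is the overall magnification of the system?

m = -0.270

Lens 1: 1/d_i1 = 1/(32.0) − 1/(12.3) = -0.05005, so d_i1 = -19.98 cm; m₁ = −d_i1/d_o1 = +1.624.
d_o2 = 66.4 − (-19.98) = 86.38 cm.
Lens 2: 1/d_i2 = 1/(12.3) − 1/(86.38) = 0.06972, so d_i2 = 14.34 cm; m₂ = −d_i2/d_o2 = -0.1660.
m = m₁·m₂ = (+1.624)(-0.1660) = -0.270.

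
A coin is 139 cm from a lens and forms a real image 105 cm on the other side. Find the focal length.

Real image ⇒ d_i = +105 cm.
1/f = 1/d_o + 1/d_i = 1/(139) + 1/(105) = 0.01672, so f = 59.8 cm.
Since f is positive, the lens is converging.

f = 59.8 cm (converging)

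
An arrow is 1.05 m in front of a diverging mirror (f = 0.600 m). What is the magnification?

m = +0.364

For a diverging mirror, f = -0.600 m.
1/d_i = 1/f − 1/d_o = 1/(-0.6000) − 1/(1.05) = -2.619, so d_i = -0.3818 m.
m = −d_i/d_o = −(-0.3818)/(1.05) = +0.364.
The image is virtual, upright and reduced, behind the mirror.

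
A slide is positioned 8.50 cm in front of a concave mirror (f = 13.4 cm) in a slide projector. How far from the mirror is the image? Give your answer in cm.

23.2 cm

Mirror equation: 1/q = 1/f − 1/p = 1/(13.40) − 1/(8.50) = 0.07463 − 0.1176 = -0.04302, so q = -23.2 cm.
The image is virtual, upright and enlarged, behind the mirror.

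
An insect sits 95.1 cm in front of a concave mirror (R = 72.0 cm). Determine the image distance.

57.9 cm

f = R/2 = 72.0/2 = 36.00 cm.
Mirror equation: 1/d_i = 1/f − 1/d_o = 1/(36.00) − 1/(95.1) = 0.02778 − 0.01052 = 0.01726, so d_i = 57.9 cm.
The image is real, inverted and reduced, in front of the mirror.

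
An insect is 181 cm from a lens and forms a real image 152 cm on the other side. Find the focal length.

f = 82.6 cm (converging)

Real image ⇒ d_i = +152 cm.
1/f = 1/d_o + 1/d_i = 1/(181) + 1/(152) = 0.01210, so f = 82.6 cm.
Since f is positive, the lens is converging.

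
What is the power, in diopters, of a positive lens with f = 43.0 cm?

f = 43.0 cm = 0.430 m.
P = 1/f = 1/(0.430 m) = +2.33 D.

P = +2.33 D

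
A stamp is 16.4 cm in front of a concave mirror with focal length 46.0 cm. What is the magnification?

m = +1.55

1/d_i = 1/f − 1/d_o = 1/(46.00) − 1/(16.4) = -0.03924, so d_i = -25.49 cm.
m = −d_i/d_o = −(-25.49)/(16.4) = +1.55.
The image is virtual, upright and enlarged, behind the mirror.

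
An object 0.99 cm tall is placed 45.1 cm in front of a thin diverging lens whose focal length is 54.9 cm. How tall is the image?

0.544 cm

For a diverging lens, f = -54.9 cm.
1/d_i = 1/f − 1/d_o = 1/(-54.90) − 1/(45.1) = -0.04039, so d_i = -24.76 cm.
m = −d_i/d_o = +0.5490.
|h_i| = |m|·h_o = 0.5490 × 0.99 = 0.544 cm. The image is virtual, upright and reduced, on the same side as the object.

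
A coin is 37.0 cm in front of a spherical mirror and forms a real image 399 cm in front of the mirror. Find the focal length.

Real image ⇒ d_i = +399 cm.
1/f = 1/d_o + 1/d_i = 1/(37.0) + 1/(399) = 0.02953, so f = 33.9 cm.
Since f is positive, the spherical mirror is concave.

f = 33.9 cm (concave)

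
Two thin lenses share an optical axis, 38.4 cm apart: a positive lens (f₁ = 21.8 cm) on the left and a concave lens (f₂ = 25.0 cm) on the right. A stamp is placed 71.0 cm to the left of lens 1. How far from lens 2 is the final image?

5.43 cm

Lens 1: 1/d_i1 = 1/f₁ − 1/d_o1 = 1/(21.8) − 1/(71.0) = 0.03179, so d_i1 = 31.46 cm.
The intermediate image is 31.46 cm to the right of lens 1, which is 38.4 − (31.46) = 6.940 cm to the left of lens 2, so d_o2 = +6.940 cm.
Lens 2 is diverging, so f₂ = −25.0 cm.
Lens 2: 1/d_i2 = 1/f₂ − 1/d_o2 = 1/(-25.0) − 1/(6.940) = -0.1841, so d_i2 = -5.43 cm.
The final image is virtual, 5.43 cm to the left of lens 2 (overall magnification ≈ -0.35).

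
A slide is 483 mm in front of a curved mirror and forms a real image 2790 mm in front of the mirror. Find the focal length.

Real image ⇒ d_i = +2790 mm.
1/f = 1/d_o + 1/d_i = 1/(483) + 1/(2790) = 0.002429, so f = 412 mm.
Since f is positive, the curved mirror is concave.

f = 412 mm (concave)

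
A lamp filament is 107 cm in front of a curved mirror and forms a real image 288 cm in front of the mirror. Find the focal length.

f = 78.0 cm (concave)

Real image ⇒ d_i = +288 cm.
1/f = 1/d_o + 1/d_i = 1/(107) + 1/(288) = 0.01282, so f = 78.0 cm.
Since f is positive, the curved mirror is concave.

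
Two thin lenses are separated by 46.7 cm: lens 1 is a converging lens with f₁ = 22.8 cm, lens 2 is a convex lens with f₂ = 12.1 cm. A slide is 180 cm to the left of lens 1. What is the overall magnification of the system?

m = +0.207

Lens 1: 1/d_i1 = 1/(22.8) − 1/(180) = 0.03830, so d_i1 = 26.11 cm; m₁ = −d_i1/d_o1 = -0.1451.
d_o2 = 46.7 − (26.11) = 20.59 cm.
Lens 2: 1/d_i2 = 1/(12.1) − 1/(20.59) = 0.03408, so d_i2 = 29.34 cm; m₂ = −d_i2/d_o2 = -1.425.
m = m₁·m₂ = (-0.1451)(-1.425) = +0.207.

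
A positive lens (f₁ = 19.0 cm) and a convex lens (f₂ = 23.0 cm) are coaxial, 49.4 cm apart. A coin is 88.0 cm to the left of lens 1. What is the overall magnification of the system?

m = +2.92

Lens 1: 1/d_i1 = 1/(19.0) − 1/(88.0) = 0.04127, so d_i1 = 24.23 cm; m₁ = −d_i1/d_o1 = -0.2753.
d_o2 = 49.4 − (24.23) = 25.17 cm.
Lens 2: 1/d_i2 = 1/(23.0) − 1/(25.17) = 0.003748, so d_i2 = 266.8 cm; m₂ = −d_i2/d_o2 = -10.60.
m = m₁·m₂ = (-0.2753)(-10.60) = +2.92.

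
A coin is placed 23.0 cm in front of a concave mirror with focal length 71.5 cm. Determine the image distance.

33.9 cm

Mirror equation: 1/v = 1/f − 1/u = 1/(71.50) − 1/(23.0) = 0.01399 − 0.04348 = -0.02949, so v = -33.9 cm.
The image is virtual, upright and enlarged, behind the mirror.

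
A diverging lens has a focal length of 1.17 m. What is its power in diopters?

For a diverging lens, f = −1.17 m.
P = 1/f = 1/(-1.17 m) = -0.855 D.

P = -0.855 D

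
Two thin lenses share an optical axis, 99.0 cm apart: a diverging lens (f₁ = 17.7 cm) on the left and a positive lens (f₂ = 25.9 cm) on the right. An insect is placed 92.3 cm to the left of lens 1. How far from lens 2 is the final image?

Lens 1 is diverging, so f₁ = −17.7 cm.
Lens 1: 1/d_i1 = 1/f₁ − 1/d_o1 = 1/(-17.7) − 1/(92.3) = -0.06733, so d_i1 = -14.85 cm.
The intermediate image is 14.85 cm to the left of lens 1 (virtual), which is 99.0 − (-14.85) = 113.8 cm to the left of lens 2, so d_o2 = +113.8 cm.
Lens 2: 1/d_i2 = 1/f₂ − 1/d_o2 = 1/(25.9) − 1/(113.8) = 0.02982, so d_i2 = 33.5 cm.
The final image is real, 33.5 cm to the right of lens 2 (overall magnification ≈ -0.047).

33.5 cm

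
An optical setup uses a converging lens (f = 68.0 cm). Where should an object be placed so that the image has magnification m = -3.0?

90.7 cm

m = −d_i/d_o ⇒ d_i = −m·d_o.
1/f = 1/d_o + 1/d_i = 1/d_o − 1/(m·d_o) = (1 − 1/m)/d_o, so d_o = f(1 − 1/m) = (68.00)(1 − 1/(-3.0)) = 90.7 cm.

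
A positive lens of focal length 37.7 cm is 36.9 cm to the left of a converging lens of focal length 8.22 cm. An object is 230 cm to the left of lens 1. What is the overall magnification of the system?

m = -0.0982

Lens 1: 1/d_i1 = 1/(37.7) − 1/(230) = 0.02218, so d_i1 = 45.09 cm; m₁ = −d_i1/d_o1 = -0.1960.
d_o2 = 36.9 − (45.09) = -8.190 cm (virtual object).
Lens 2: 1/d_i2 = 1/(8.22) − 1/(-8.190) = 0.2438, so d_i2 = 4.102 cm; m₂ = −d_i2/d_o2 = +0.5009.
m = m₁·m₂ = (-0.1960)(+0.5009) = -0.0982.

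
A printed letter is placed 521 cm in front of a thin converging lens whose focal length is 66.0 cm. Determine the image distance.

Lens equation: 1/v = 1/f − 1/u = 1/(66.00) − 1/(521) = 0.01515 − 0.001919 = 0.01323, so v = 75.6 cm.
The image is real, inverted and reduced, on the far side of the lens.

75.6 cm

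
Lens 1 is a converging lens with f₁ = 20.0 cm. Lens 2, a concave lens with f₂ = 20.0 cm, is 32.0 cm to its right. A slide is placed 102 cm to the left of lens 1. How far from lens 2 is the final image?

Lens 1: 1/d_i1 = 1/f₁ − 1/d_o1 = 1/(20.0) − 1/(102) = 0.04020, so d_i1 = 24.88 cm.
The intermediate image is 24.88 cm to the right of lens 1, which is 32.0 − (24.88) = 7.120 cm to the left of lens 2, so d_o2 = +7.120 cm.
Lens 2 is diverging, so f₂ = −20.0 cm.
Lens 2: 1/d_i2 = 1/f₂ − 1/d_o2 = 1/(-20.0) − 1/(7.120) = -0.1904, so d_i2 = -5.25 cm.
The final image is virtual, 5.25 cm to the left of lens 2 (overall magnification ≈ -0.18).

5.25 cm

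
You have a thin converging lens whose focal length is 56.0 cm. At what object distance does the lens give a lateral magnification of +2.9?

m = −d_i/d_o ⇒ d_i = −m·d_o.
1/f = 1/d_o + 1/d_i = 1/d_o − 1/(m·d_o) = (1 − 1/m)/d_o, so d_o = f(1 − 1/m) = (56.00)(1 − 1/(+2.9)) = 36.7 cm.

36.7 cm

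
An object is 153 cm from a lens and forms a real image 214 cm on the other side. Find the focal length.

f = 89.2 cm (converging)

Real image ⇒ d_i = +214 cm.
1/f = 1/d_o + 1/d_i = 1/(153) + 1/(214) = 0.01121, so f = 89.2 cm.
Since f is positive, the lens is converging.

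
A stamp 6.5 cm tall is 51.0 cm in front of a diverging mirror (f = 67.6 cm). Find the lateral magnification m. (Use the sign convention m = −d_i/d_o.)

For a diverging mirror, f = -67.6 cm.
1/d_i = 1/f − 1/d_o = 1/(-67.60) − 1/(51.0) = -0.03440, so d_i = -29.07 cm.
m = −d_i/d_o = −(-29.07)/(51.0) = +0.570.
The image is virtual, upright and reduced, behind the mirror.

m = +0.570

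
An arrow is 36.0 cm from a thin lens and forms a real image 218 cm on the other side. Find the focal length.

Real image ⇒ d_i = +218 cm.
1/f = 1/d_o + 1/d_i = 1/(36.0) + 1/(218) = 0.03236, so f = 30.9 cm.
Since f is positive, the thin lens is converging.

f = 30.9 cm (converging)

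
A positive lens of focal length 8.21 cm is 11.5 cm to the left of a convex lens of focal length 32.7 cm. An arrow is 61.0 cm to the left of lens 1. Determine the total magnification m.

m = -0.166

Lens 1: 1/d_i1 = 1/(8.21) − 1/(61.0) = 0.1054, so d_i1 = 9.487 cm; m₁ = −d_i1/d_o1 = -0.1555.
d_o2 = 11.5 − (9.487) = 2.013 cm.
Lens 2: 1/d_i2 = 1/(32.7) − 1/(2.013) = -0.4662, so d_i2 = -2.145 cm; m₂ = −d_i2/d_o2 = +1.066.
m = m₁·m₂ = (-0.1555)(+1.066) = -0.166.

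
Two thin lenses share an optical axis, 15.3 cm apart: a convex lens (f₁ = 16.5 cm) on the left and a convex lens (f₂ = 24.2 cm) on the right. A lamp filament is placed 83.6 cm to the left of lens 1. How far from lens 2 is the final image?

4.32 cm

Lens 1: 1/d_i1 = 1/f₁ − 1/d_o1 = 1/(16.5) − 1/(83.6) = 0.04864, so d_i1 = 20.56 cm.
The intermediate image is 20.56 cm to the right of lens 1, which lies 5.260 cm to the right of lens 2 — a virtual object — so d_o2 = −5.260 cm.
Lens 2: 1/d_i2 = 1/f₂ − 1/d_o2 = 1/(24.2) − 1/(-5.260) = 0.2314, so d_i2 = 4.32 cm.
The final image is real, 4.32 cm to the right of lens 2 (overall magnification ≈ -0.20).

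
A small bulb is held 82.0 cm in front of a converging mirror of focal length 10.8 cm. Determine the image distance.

Mirror equation: 1/s_i = 1/f − 1/s_o = 1/(10.80) − 1/(82.0) = 0.09259 − 0.01220 = 0.08040, so s_i = 12.4 cm.
The image is real, inverted and reduced, in front of the mirror.

12.4 cm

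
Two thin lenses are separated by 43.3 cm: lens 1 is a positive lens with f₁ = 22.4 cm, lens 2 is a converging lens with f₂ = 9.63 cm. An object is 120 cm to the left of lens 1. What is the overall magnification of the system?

m = +0.361

Lens 1: 1/d_i1 = 1/(22.4) − 1/(120) = 0.03631, so d_i1 = 27.54 cm; m₁ = −d_i1/d_o1 = -0.2295.
d_o2 = 43.3 − (27.54) = 15.76 cm.
Lens 2: 1/d_i2 = 1/(9.63) − 1/(15.76) = 0.04039, so d_i2 = 24.76 cm; m₂ = −d_i2/d_o2 = -1.571.
m = m₁·m₂ = (-0.2295)(-1.571) = +0.361.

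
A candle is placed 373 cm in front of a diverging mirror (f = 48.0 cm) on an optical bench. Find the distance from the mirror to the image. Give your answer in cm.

42.5 cm

For a diverging mirror, f = -48.0 cm.
Mirror equation: 1/q = 1/f − 1/p = 1/(-48.00) − 1/(373) = -0.02083 − 0.002681 = -0.02351, so q = -42.5 cm.
The image is virtual, upright and reduced, behind the mirror.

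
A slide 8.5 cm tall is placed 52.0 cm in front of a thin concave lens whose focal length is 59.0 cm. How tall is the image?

4.52 cm

For a concave lens, f = -59.0 cm.
1/d_i = 1/f − 1/d_o = 1/(-59.00) − 1/(52.0) = -0.03618, so d_i = -27.64 cm.
m = −d_i/d_o = +0.5315.
|h_i| = |m|·h_o = 0.5315 × 8.5 = 4.52 cm. The image is virtual, upright and reduced, on the same side as the object.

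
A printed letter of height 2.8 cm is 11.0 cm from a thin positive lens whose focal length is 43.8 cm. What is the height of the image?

3.74 cm

1/d_i = 1/f − 1/d_o = 1/(43.80) − 1/(11.0) = -0.06808, so d_i = -14.69 cm.
m = −d_i/d_o = +1.335.
|h_i| = |m|·h_o = 1.335 × 2.8 = 3.74 cm. The image is virtual, upright and enlarged, on the same side as the object.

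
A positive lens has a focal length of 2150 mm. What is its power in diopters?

P = +0.465 D

f = 215 cm = 2.15 m.
P = 1/f = 1/(2.15 m) = +0.465 D.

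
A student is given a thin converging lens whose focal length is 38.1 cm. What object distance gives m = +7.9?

m = −d_i/d_o ⇒ d_i = −m·d_o.
1/f = 1/d_o + 1/d_i = 1/d_o − 1/(m·d_o) = (1 − 1/m)/d_o, so d_o = f(1 − 1/m) = (38.10)(1 − 1/(+7.9)) = 33.3 cm.

33.3 cm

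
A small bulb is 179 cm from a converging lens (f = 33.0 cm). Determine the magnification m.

1/d_i = 1/f − 1/d_o = 1/(33.00) − 1/(179) = 0.02472, so d_i = 40.46 cm.
m = −d_i/d_o = −(40.46)/(179) = -0.226.
The image is real, inverted and reduced, on the far side of the lens.

m = -0.226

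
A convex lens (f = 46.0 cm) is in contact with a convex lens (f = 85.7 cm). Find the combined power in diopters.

P = +3.34 D

P₁ = 1/f₁ = 1/(0.460 m) = +2.174 D; P₂ = 1/f₂ = 1/(0.857 m) = +1.167 D.
For thin lenses in contact, P = P₁ + P₂ = (+2.174) + (+1.167) = +3.34 D.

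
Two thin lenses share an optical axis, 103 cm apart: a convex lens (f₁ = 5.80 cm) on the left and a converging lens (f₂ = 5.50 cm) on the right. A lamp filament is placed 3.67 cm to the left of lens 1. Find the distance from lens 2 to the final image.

Lens 1: 1/d_i1 = 1/f₁ − 1/d_o1 = 1/(5.80) − 1/(3.67) = -0.1001, so d_i1 = -9.993 cm.
The intermediate image is 9.993 cm to the left of lens 1 (virtual), which is 103 − (-9.993) = 113.0 cm to the left of lens 2, so d_o2 = +113.0 cm.
Lens 2: 1/d_i2 = 1/f₂ − 1/d_o2 = 1/(5.50) − 1/(113.0) = 0.1730, so d_i2 = 5.78 cm.
The final image is real, 5.78 cm to the right of lens 2 (overall magnification ≈ -0.14).

5.78 cm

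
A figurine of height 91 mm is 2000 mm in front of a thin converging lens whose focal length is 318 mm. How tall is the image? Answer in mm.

1/d_i = 1/f − 1/d_o = 1/(318.0) − 1/(2000) = 0.002645, so d_i = 378.1 mm.
m = −d_i/d_o = -0.1891.
|h_i| = |m|·h_o = 0.1891 × 91 = 17.2 mm. The image is real, inverted and reduced, on the far side of the lens.

17.2 mm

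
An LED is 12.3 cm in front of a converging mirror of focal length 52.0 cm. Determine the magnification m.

1/d_i = 1/f − 1/d_o = 1/(52.00) − 1/(12.3) = -0.06207, so d_i = -16.11 cm.
m = −d_i/d_o = −(-16.11)/(12.3) = +1.31.
The image is virtual, upright and enlarged, behind the mirror.

m = +1.31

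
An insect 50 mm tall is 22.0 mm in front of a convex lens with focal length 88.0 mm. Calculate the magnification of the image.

m = +1.33

1/d_i = 1/f − 1/d_o = 1/(88.00) − 1/(22.0) = -0.03409, so d_i = -29.33 mm.
m = −d_i/d_o = −(-29.33)/(22.0) = +1.33.
The image is virtual, upright and enlarged, on the same side as the object.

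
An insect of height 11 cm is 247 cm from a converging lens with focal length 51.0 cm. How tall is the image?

1/d_i = 1/f − 1/d_o = 1/(51.00) − 1/(247) = 0.01556, so d_i = 64.27 cm.
m = −d_i/d_o = -0.2602.
|h_i| = |m|·h_o = 0.2602 × 11 = 2.86 cm. The image is real, inverted and reduced, on the far side of the lens.

2.86 cm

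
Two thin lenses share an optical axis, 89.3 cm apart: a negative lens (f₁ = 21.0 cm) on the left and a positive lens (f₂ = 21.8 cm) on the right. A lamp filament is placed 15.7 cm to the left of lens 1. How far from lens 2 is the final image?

28.0 cm

Lens 1 is diverging, so f₁ = −21.0 cm.
Lens 1: 1/d_i1 = 1/f₁ − 1/d_o1 = 1/(-21.0) − 1/(15.7) = -0.1113, so d_i1 = -8.984 cm.
The intermediate image is 8.984 cm to the left of lens 1 (virtual), which is 89.3 − (-8.984) = 98.28 cm to the left of lens 2, so d_o2 = +98.28 cm.
Lens 2: 1/d_i2 = 1/f₂ − 1/d_o2 = 1/(21.8) − 1/(98.28) = 0.03570, so d_i2 = 28.0 cm.
The final image is real, 28.0 cm to the right of lens 2 (overall magnification ≈ -0.16).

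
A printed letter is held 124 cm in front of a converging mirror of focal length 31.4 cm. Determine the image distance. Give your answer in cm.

42.0 cm

Mirror equation: 1/d_i = 1/f − 1/d_o = 1/(31.40) − 1/(124) = 0.03185 − 0.008065 = 0.02378, so d_i = 42.0 cm.
The image is real, inverted and reduced, in front of the mirror.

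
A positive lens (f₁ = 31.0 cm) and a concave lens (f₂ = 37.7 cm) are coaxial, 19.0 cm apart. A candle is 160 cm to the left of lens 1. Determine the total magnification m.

m = -0.496

Lens 1: 1/d_i1 = 1/(31.0) − 1/(160) = 0.02601, so d_i1 = 38.45 cm; m₁ = −d_i1/d_o1 = -0.2403.
d_o2 = 19.0 − (38.45) = -19.45 cm (virtual object).
f₂ = −37.7 cm (diverging).
Lens 2: 1/d_i2 = 1/(-37.7) − 1/(-19.45) = 0.02489, so d_i2 = 40.18 cm; m₂ = −d_i2/d_o2 = +2.066.
m = m₁·m₂ = (-0.2403)(+2.066) = -0.496.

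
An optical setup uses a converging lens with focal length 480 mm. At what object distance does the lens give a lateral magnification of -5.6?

m = −d_i/d_o ⇒ d_i = −m·d_o.
1/f = 1/d_o + 1/d_i = 1/d_o − 1/(m·d_o) = (1 − 1/m)/d_o, so d_o = f(1 − 1/m) = (480.0)(1 − 1/(-5.6)) = 566 mm.

566 mm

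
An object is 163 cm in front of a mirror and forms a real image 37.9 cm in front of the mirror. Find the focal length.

f = 30.8 cm (concave)

Real image ⇒ d_i = +37.9 cm.
1/f = 1/d_o + 1/d_i = 1/(163) + 1/(37.9) = 0.03252, so f = 30.8 cm.
Since f is positive, the mirror is concave.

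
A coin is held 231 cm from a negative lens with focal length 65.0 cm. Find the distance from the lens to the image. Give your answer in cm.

50.7 cm

For a negative lens, f = -65.0 cm.
Thin-lens equation: 1/v = 1/f − 1/u = 1/(-65.00) − 1/(231) = -0.01538 − 0.004329 = -0.01971, so v = -50.7 cm.
The image is virtual, upright and reduced, on the same side as the object.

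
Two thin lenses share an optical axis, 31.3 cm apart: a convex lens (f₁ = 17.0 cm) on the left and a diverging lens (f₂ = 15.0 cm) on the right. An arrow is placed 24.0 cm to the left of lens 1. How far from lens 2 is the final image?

33.8 cm

Lens 1: 1/d_i1 = 1/f₁ − 1/d_o1 = 1/(17.0) − 1/(24.0) = 0.01716, so d_i1 = 58.29 cm.
The intermediate image is 58.29 cm to the right of lens 1, which lies 26.99 cm to the right of lens 2 — a virtual object — so d_o2 = −26.99 cm.
Lens 2 is diverging, so f₂ = −15.0 cm.
Lens 2: 1/d_i2 = 1/f₂ − 1/d_o2 = 1/(-15.0) − 1/(-26.99) = -0.02962, so d_i2 = -33.8 cm.
The final image is virtual, 33.8 cm to the left of lens 2 (overall magnification ≈ 3.0).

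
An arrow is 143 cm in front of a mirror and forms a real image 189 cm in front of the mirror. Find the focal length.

Real image ⇒ d_i = +189 cm.
1/f = 1/d_o + 1/d_i = 1/(143) + 1/(189) = 0.01228, so f = 81.4 cm.
Since f is positive, the mirror is concave.

f = 81.4 cm (concave)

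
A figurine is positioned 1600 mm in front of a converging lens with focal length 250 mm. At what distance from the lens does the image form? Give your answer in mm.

296 mm

Thin-lens equation: 1/v = 1/f − 1/u = 1/(250.0) − 1/(1600) = 0.004000 − 0.0006250 = 0.003375, so v = 296 mm.
The image is real, inverted and reduced, on the far side of the lens.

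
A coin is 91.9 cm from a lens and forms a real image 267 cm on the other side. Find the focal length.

Real image ⇒ d_i = +267 cm.
1/f = 1/d_o + 1/d_i = 1/(91.9) + 1/(267) = 0.01463, so f = 68.4 cm.
Since f is positive, the lens is converging.

f = 68.4 cm (converging)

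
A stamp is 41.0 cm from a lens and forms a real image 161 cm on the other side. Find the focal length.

f = 32.7 cm (converging)

Real image ⇒ d_i = +161 cm.
1/f = 1/d_o + 1/d_i = 1/(41.0) + 1/(161) = 0.03060, so f = 32.7 cm.
Since f is positive, the lens is converging.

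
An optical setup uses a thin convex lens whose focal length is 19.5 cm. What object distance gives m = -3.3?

m = −d_i/d_o ⇒ d_i = −m·d_o.
1/f = 1/d_o + 1/d_i = 1/d_o − 1/(m·d_o) = (1 − 1/m)/d_o, so d_o = f(1 − 1/m) = (19.50)(1 − 1/(-3.3)) = 25.4 cm.

25.4 cm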